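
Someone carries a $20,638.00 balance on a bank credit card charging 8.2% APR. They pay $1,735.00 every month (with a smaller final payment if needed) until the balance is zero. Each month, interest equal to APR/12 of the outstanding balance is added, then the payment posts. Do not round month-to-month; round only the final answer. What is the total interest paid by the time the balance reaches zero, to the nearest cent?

Monthly rate r = 8.2%/12 = 0.683333% = 0.00683333.
Payoff takes n = ⌈−ln(1 − rB₀/P)/ln(1+r)⌉ = ⌈12.449⌉ = 13 payments; the last is $780.10.
Total paid = 12·$1,735.00 + $780.10 = $21,600.10.
Total interest = total paid − principal = $21,600.10 − $20,638.00 = $962.10.

$962.10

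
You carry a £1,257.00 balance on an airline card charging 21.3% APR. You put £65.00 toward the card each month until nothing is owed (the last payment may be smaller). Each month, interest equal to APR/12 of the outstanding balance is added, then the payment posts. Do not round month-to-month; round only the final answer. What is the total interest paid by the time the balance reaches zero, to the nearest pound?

£296

Monthly rate r = 21.3%/12 = 1.775% = 0.01775.
Payoff takes n = ⌈−ln(1 − rB₀/P)/ln(1+r)⌉ = ⌈23.898⌉ = 24 payments; the last is £58.40.
Total paid = 23·£65.00 + £58.40 = £1,553.40.
Total interest = total paid − principal = £1,553.40 − £1,257.00 = £296.40.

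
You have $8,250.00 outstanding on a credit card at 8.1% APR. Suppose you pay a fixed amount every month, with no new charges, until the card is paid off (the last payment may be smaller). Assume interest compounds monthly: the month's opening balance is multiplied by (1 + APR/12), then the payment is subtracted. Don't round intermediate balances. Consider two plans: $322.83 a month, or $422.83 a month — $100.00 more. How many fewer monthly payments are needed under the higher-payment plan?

8 fewer payments

Monthly rate r = 8.1%/12 = 0.675% = 0.00675.
At $322.83/mo: n = ⌈−ln(1 − rB₀/P)/ln(1+r)⌉ = 29 payments (last $47.10); total interest = total paid − $8,250.00 = $836.34.
At $422.83/mo: 21 payments (last $419.47); total interest $626.07.
Payments saved = 29 − 21 = 8.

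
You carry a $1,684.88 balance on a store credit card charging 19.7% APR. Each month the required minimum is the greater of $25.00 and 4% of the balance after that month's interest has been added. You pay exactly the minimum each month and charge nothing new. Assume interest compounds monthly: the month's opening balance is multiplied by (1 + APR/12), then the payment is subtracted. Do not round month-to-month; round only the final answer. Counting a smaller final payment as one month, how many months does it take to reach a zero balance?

73 months

Monthly rate r = 19.7%/12 = 1.64167% = 0.0164167.
While 4% of the post-interest balance exceeds $25.00, each month B ← (B·(1+r))·(1 − 0.04), i.e. B shrinks by the factor (1+r)·0.96 = 0.97576.
This holds for months 1–42. Entering month 43 the balance is $601.14; 4% of the post-interest balance is now below $25.00, so the flat $25.00 minimum applies from here.
From month 43 a fixed $25.00 at rate r clears $601.14 in 31 more payments. Total: 42 + 31 = 73 months.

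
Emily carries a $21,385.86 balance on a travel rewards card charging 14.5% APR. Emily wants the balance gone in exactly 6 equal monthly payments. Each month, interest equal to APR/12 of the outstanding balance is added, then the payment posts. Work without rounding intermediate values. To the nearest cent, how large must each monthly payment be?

Monthly rate r = 14.5%/12 = 1.20833% = 0.0120833.
Level-payment amortization: P = B₀·r / (1 − (1+r)^(−n)) = 21385.86·0.0120833 / (1 − 1.01208^(−6)).
Denominator 1 − (1+r)^(−6) = 0.0695300296.
P = 258.412 / 0.0695300296 ≈ 3716.56.

$3,716.56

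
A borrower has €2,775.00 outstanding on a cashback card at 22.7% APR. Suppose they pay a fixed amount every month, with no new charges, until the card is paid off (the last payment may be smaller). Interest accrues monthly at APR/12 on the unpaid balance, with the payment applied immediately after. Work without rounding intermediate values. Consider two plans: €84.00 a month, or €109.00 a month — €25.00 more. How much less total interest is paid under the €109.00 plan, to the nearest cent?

€574.31

Monthly rate r = 22.7%/12 = 1.89167% = 0.0189167.
At €84.00/mo: n = ⌈−ln(1 − rB₀/P)/ln(1+r)⌉ = 53 payments (last €27.75); total interest = total paid − €2,775.00 = €1,620.75.
At €109.00/mo: 36 payments (last €6.44); total interest €1,046.44.
Interest saved = €1,620.75 − €1,046.44 = €574.31.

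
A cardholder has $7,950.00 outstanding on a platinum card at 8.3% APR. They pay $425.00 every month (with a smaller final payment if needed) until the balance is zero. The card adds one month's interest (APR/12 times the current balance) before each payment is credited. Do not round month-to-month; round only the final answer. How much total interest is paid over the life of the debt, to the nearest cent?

$593.00

Monthly rate r = 8.3%/12 = 0.691667% = 0.00691667.
Payoff takes n = ⌈−ln(1 − rB₀/P)/ln(1+r)⌉ = ⌈20.101⌉ = 21 payments; the last is $43.00.
Total paid = 20·$425.00 + $43.00 = $8,543.00.
Total interest = total paid − principal = $8,543.00 − $7,950.00 = $593.00.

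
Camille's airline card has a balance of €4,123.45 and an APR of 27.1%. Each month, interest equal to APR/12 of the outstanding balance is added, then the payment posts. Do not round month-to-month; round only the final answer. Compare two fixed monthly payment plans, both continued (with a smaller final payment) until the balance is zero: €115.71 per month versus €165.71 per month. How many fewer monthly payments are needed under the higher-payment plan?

Monthly rate r = 27.1%/12 = 2.25833% = 0.0225833.
At €115.71/mo: n = ⌈−ln(1 − rB₀/P)/ln(1+r)⌉ = 74 payments (last €17.74); total interest = total paid − €4,123.45 = €4,341.12.
At €165.71/mo: 37 payments (last €159.41); total interest €2,001.52.
Payments saved = 74 − 37 = 37.

37 fewer payments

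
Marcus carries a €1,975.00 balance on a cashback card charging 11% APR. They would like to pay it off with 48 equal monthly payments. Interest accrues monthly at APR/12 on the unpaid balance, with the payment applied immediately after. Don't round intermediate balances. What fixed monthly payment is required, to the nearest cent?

Monthly rate r = 11%/12 = 0.916667% = 0.00916667.
Level-payment amortization: P = B₀·r / (1 − (1+r)^(−n)) = 1975.00·0.00916667 / (1 − 1.00917^(−48)).
Denominator 1 − (1+r)^(−48) = 0.35467136.
P = 18.1042 / 0.35467136 ≈ 51.04.

€51.04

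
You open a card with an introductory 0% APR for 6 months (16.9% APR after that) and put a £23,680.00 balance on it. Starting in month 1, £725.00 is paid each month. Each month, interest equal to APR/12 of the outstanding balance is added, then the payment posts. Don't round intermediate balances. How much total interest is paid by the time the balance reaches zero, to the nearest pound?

£5,077

Promo months 1–6 at r₀ = 0%/12 = 0; months 7+ at r₁ = 16.9%/12 = 0.0140833.
After month 6 (no interest yet): B = £23,680.00 − 6·£725.00 = £19,330.00.
Then at r₁ with £725.00/mo: n₂ = −ln(1 − r₁·B/P)/ln(1+r₁) ≈ 33.66 → 34 more payments.
Total paid = 39·£725.00 + £482.29 = £28,757.29; interest = £28,757.29 − £23,680.00 = £5,077.29.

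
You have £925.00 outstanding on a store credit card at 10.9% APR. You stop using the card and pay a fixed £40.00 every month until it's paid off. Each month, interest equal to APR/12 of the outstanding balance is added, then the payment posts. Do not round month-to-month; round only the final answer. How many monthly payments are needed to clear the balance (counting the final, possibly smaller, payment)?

Monthly rate r = 10.9%/12 = 0.908333% = 0.00908333.
Recurrence: B ← B·(1+r) − £40.00.
Month 1: interest £8.40; balance after payment £893.40.
Month 2: interest £8.12; balance after payment £861.52.
Closed form: n = −ln(1 − rB₀/P)/ln(1+r) = −ln(0.78995)/ln(1.00908) ≈ 26.076, so the balance reaches zero during payment 27.

27 payments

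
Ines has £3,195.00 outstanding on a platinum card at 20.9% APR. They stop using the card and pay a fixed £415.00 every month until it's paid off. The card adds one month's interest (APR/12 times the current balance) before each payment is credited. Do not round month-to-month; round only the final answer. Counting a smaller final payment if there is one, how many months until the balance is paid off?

Monthly rate r = 20.9%/12 = 1.74167% = 0.0174167.
Recurrence: B ← B·(1+r) − £415.00.
Month 1: interest £55.65; balance after payment £2,835.65.
Month 2: interest £49.39; balance after payment £2,470.03.
Closed form: n = −ln(1 − rB₀/P)/ln(1+r) = −ln(0.86591)/ln(1.01742) ≈ 8.338, so the balance reaches zero during payment 9.

9 months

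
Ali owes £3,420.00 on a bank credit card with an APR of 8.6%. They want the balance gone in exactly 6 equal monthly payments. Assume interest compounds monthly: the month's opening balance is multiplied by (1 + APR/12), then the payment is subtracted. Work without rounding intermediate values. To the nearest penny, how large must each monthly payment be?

£584.38

Monthly rate r = 8.6%/12 = 0.716667% = 0.00716667.
Level-payment amortization: P = B₀·r / (1 − (1+r)^(−n)) = 3420.00·0.00716667 / (1 − 1.00717^(−6)).
Denominator 1 − (1+r)^(−6) = 0.0419417019.
P = 24.51 / 0.0419417019 ≈ 584.38.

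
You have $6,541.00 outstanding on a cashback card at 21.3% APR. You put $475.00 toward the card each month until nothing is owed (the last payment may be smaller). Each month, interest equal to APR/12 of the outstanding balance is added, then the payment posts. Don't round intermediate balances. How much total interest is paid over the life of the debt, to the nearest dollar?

Monthly rate r = 21.3%/12 = 1.775% = 0.01775.
Payoff takes n = ⌈−ln(1 − rB₀/P)/ln(1+r)⌉ = ⌈15.930⌉ = 16 payments; the last is $442.06.
Total paid = 15·$475.00 + $442.06 = $7,567.06.
Total interest = total paid − principal = $7,567.06 − $6,541.00 = $1,026.06.

$1,026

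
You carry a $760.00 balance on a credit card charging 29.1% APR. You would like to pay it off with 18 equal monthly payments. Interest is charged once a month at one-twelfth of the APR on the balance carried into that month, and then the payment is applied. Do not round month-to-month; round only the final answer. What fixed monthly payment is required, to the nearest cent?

$52.61

Monthly rate r = 29.1%/12 = 2.425% = 0.02425.
Level-payment amortization: P = B₀·r / (1 − (1+r)^(−n)) = 760.00·0.02425 / (1 − 1.02425^(−18)).
Denominator 1 − (1+r)^(−18) = 0.350330479.
P = 18.43 / 0.350330479 ≈ 52.61.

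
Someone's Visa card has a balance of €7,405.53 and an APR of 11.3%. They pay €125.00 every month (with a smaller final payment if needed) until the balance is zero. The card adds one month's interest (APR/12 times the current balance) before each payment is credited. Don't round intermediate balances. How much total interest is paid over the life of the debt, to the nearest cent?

€3,479.71

Monthly rate r = 11.3%/12 = 0.941667% = 0.00941667.
Payoff takes n = ⌈−ln(1 − rB₀/P)/ln(1+r)⌉ = ⌈87.082⌉ = 88 payments; the last is €10.24.
Total paid = 87·€125.00 + €10.24 = €10,885.24.
Total interest = total paid − principal = €10,885.24 − €7,405.53 = €3,479.71.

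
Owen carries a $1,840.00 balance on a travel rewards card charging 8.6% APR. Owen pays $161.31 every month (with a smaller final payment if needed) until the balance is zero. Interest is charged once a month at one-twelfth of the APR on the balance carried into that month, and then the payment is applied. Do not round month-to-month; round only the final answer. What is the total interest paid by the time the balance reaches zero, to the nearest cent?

Monthly rate r = 8.6%/12 = 0.716667% = 0.00716667.
Payoff takes n = ⌈−ln(1 − rB₀/P)/ln(1+r)⌉ = ⌈11.943⌉ = 12 payments; the last is $152.07.
Total paid = 11·$161.31 + $152.07 = $1,926.48.
Total interest = total paid − principal = $1,926.48 − $1,840.00 = $86.48.

$86.48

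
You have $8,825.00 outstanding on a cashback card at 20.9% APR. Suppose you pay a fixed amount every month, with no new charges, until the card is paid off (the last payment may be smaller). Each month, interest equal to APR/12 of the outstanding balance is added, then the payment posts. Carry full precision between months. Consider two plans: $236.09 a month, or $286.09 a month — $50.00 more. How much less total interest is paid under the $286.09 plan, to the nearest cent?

$1,626.72

Monthly rate r = 20.9%/12 = 1.74167% = 0.0174167.
At $236.09/mo: n = ⌈−ln(1 − rB₀/P)/ln(1+r)⌉ = 61 payments (last $229.36); total interest = total paid − $8,825.00 = $5,569.76.
At $286.09/mo: 45 payments (last $180.08); total interest $3,943.04.
Interest saved = $5,569.76 − $3,943.04 = $1,626.72.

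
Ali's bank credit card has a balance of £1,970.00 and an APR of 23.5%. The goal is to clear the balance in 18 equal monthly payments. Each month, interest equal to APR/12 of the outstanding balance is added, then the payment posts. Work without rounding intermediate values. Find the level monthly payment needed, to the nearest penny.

£130.92

Monthly rate r = 23.5%/12 = 1.95833% = 0.0195833.
Level-payment amortization: P = B₀·r / (1 − (1+r)^(−n)) = 1970.00·0.0195833 / (1 − 1.01958^(−18)).
Denominator 1 − (1+r)^(−18) = 0.294672361.
P = 38.5792 / 0.294672361 ≈ 130.92.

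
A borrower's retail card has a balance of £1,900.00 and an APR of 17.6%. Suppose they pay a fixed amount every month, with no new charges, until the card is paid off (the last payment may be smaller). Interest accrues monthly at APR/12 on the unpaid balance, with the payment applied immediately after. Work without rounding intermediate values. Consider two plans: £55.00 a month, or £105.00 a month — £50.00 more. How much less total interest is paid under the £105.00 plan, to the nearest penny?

Monthly rate r = 17.6%/12 = 1.46667% = 0.0146667.
At £55.00/mo: n = ⌈−ln(1 − rB₀/P)/ln(1+r)⌉ = 49 payments (last £29.12); total interest = total paid − £1,900.00 = £769.12.
At £105.00/mo: 22 payments (last £19.31); total interest £324.31.
Interest saved = £769.12 − £324.31 = £444.81.

£444.81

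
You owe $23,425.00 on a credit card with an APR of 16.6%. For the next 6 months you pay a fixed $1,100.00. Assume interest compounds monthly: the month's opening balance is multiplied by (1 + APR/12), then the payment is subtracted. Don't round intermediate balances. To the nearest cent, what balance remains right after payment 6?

Monthly rate r = 16.6%/12 = 1.38333% = 0.0138333.
Each month: B ← B·(1+r) − $1,100.00.
Month 1: interest $324.05; balance after payment $22,649.05.
Month 2: interest $313.31; balance after payment $21,862.36.
Month 3: interest $302.43; balance after payment $21,064.79.
Month 4: interest $291.40; balance after payment $20,256.18.
Month 5: interest $280.21; balance after payment $19,436.39.
Month 6: interest $268.87; balance after payment $18,605.26.

$18,605.26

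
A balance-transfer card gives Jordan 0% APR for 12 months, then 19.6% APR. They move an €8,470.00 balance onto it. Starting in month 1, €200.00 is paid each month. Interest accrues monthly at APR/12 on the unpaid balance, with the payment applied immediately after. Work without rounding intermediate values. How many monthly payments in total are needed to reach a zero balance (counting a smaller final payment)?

Promo months 1–12 at r₀ = 0%/12 = 0; months 13+ at r₁ = 19.6%/12 = 0.0163333.
After month 12 (no interest yet): B = €8,470.00 − 12·€200.00 = €6,070.00.
Then at r₁ with €200.00/mo: n₂ = −ln(1 − r₁·B/P)/ln(1+r₁) ≈ 42.26 → 43 more payments.

55 months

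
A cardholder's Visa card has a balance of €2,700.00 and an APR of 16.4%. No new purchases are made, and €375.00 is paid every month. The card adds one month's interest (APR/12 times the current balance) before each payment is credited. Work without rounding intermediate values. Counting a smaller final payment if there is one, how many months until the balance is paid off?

Monthly rate r = 16.4%/12 = 1.36667% = 0.0136667.
Recurrence: B ← B·(1+r) − €375.00.
Month 1: interest €36.90; balance after payment €2,361.90.
Month 2: interest €32.28; balance after payment €2,019.18.
Closed form: n = −ln(1 − rB₀/P)/ln(1+r) = −ln(0.9016)/ln(1.01367) ≈ 7.631, so the balance reaches zero during payment 8.

8 payments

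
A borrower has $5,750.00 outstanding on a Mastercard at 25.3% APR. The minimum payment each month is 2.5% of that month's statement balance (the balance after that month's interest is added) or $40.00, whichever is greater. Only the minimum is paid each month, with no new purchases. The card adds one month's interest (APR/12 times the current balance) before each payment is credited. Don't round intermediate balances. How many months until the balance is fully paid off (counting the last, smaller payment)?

Monthly rate r = 25.3%/12 = 2.10833% = 0.0210833.
While 2.5% of the post-interest balance exceeds $40.00, each month B ← (B·(1+r))·(1 − 0.025), i.e. B shrinks by the factor (1+r)·0.975 = 0.99556.
This holds for months 1–292. Entering month 293 the balance is $1,566.33; 2.5% of the post-interest balance is now below $40.00, so the flat $40.00 minimum applies from here.
From month 293 a fixed $40.00 at rate r clears $1,566.33 in 84 more payments. Total: 292 + 84 = 376 months.

376 months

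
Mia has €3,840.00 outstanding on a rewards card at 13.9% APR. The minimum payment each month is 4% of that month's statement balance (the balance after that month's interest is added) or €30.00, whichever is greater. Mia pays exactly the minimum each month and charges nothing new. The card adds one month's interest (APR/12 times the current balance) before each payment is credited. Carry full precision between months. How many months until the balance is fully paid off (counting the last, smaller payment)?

86 months

Monthly rate r = 13.9%/12 = 1.15833% = 0.0115833.
While 4% of the post-interest balance exceeds €30.00, each month B ← (B·(1+r))·(1 − 0.04), i.e. B shrinks by the factor (1+r)·0.96 = 0.97112.
This holds for months 1–57. Entering month 58 the balance is €722.58; 4% of the post-interest balance is now below €30.00, so the flat €30.00 minimum applies from here.
From month 58 a fixed €30.00 at rate r clears €722.58 in 29 more payments. Total: 57 + 29 = 86 months.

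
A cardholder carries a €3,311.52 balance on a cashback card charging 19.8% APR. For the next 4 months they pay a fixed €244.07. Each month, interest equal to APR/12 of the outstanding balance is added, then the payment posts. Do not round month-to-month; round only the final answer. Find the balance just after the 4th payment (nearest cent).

Monthly rate r = 19.8%/12 = 1.65% = 0.0165.
Each month: B ← B·(1+r) − €244.07.
Month 1: interest €54.64; balance after payment €3,122.09.
Month 2: interest €51.51; balance after payment €2,929.53.
Month 3: interest €48.34; balance after payment €2,733.80.
Month 4: interest €45.11; balance after payment €2,534.84.

€2,534.84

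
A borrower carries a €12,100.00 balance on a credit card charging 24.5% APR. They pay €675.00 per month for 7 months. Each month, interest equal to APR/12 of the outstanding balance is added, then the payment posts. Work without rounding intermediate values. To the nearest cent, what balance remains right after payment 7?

Monthly rate r = 24.5%/12 = 2.04167% = 0.0204167.
Each month: B ← B·(1+r) − €675.00.
Month 1: interest €247.04; balance after payment €11,672.04.
Month 2: interest €238.30; balance after payment €11,235.35.
Month 3: interest €229.39; balance after payment €10,789.73.
Month 4: interest €220.29; balance after payment €10,335.02.
Month 5: interest €211.01; balance after payment €9,871.03.
Month 6: interest €201.53; balance after payment €9,397.56.
Month 7: interest €191.87; balance after payment €8,914.43.

€8,914.43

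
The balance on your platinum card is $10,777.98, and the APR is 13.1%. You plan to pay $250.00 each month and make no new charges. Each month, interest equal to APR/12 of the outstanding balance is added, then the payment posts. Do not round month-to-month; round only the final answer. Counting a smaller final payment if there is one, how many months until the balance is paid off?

59 months

Monthly rate r = 13.1%/12 = 1.09167% = 0.0109167.
Recurrence: B ← B·(1+r) − $250.00.
Month 1: interest $117.66; balance after payment $10,645.64.
Month 2: interest $116.21; balance after payment $10,511.85.
Closed form: n = −ln(1 − rB₀/P)/ln(1+r) = −ln(0.52936)/ln(1.01092) ≈ 58.585, so the balance reaches zero during payment 59.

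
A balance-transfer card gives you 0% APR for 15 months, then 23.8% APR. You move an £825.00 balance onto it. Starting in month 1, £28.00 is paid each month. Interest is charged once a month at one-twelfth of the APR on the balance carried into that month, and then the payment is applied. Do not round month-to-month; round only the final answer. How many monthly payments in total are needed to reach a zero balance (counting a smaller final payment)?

33 months

Promo months 1–15 at r₀ = 0%/12 = 0; months 16+ at r₁ = 23.8%/12 = 0.0198333.
After month 15 (no interest yet): B = £825.00 − 15·£28.00 = £405.00.
Then at r₁ with £28.00/mo: n₂ = −ln(1 − r₁·B/P)/ln(1+r₁) ≈ 17.22 → 18 more payments.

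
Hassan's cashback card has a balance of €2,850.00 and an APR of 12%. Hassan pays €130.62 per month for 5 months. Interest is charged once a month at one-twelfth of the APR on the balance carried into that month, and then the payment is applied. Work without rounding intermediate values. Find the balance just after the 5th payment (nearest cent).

Monthly rate r = 12%/12 = 1% = 0.01.
Each month: B ← B·(1+r) − €130.62.
Month 1: interest €28.50; balance after payment €2,747.88.
Month 2: interest €27.48; balance after payment €2,644.74.
Month 3: interest €26.45; balance after payment €2,540.57.
Month 4: interest €25.41; balance after payment €2,435.35.
Month 5: interest €24.35; balance after payment €2,329.09.

€2,329.09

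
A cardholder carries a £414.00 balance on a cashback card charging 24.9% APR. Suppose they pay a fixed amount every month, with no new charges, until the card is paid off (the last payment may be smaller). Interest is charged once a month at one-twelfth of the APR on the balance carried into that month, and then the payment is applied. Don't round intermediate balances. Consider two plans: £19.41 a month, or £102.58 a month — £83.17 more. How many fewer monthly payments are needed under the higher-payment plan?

Monthly rate r = 24.9%/12 = 2.075% = 0.02075.
At £19.41/mo: n = ⌈−ln(1 − rB₀/P)/ln(1+r)⌉ = 29 payments (last £8.92); total interest = total paid − £414.00 = £138.40.
At £102.58/mo: 5 payments (last £26.72); total interest £23.04.
Payments saved = 29 − 5 = 24.

24 fewer payments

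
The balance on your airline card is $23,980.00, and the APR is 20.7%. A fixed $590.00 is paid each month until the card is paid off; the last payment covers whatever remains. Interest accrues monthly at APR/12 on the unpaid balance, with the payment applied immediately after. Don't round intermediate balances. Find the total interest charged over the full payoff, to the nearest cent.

$17,682.61

Monthly rate r = 20.7%/12 = 1.725% = 0.01725.
Payoff takes n = ⌈−ln(1 − rB₀/P)/ln(1+r)⌉ = ⌈70.613⌉ = 71 payments; the last is $362.61.
Total paid = 70·$590.00 + $362.61 = $41,662.61.
Total interest = total paid − principal = $41,662.61 − $23,980.00 = $17,682.61.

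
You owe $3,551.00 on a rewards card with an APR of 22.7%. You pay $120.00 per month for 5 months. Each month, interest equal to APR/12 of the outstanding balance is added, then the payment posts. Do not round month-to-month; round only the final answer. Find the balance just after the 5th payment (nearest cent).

Monthly rate r = 22.7%/12 = 1.89167% = 0.0189167.
Each month: B ← B·(1+r) − $120.00.
Month 1: interest $67.17; balance after payment $3,498.17.
Month 2: interest $66.17; balance after payment $3,444.35.
Month 3: interest $65.16; balance after payment $3,389.50.
Month 4: interest $64.12; balance after payment $3,333.62.
Month 5: interest $63.06; balance after payment $3,276.68.

$3,276.68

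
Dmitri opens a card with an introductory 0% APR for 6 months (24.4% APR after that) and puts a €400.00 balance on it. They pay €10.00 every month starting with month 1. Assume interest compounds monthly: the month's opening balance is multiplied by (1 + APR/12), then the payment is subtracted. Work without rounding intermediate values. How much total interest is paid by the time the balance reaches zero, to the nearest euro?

€244

Promo months 1–6 at r₀ = 0%/12 = 0; months 7+ at r₁ = 24.4%/12 = 0.0203333.
After month 6 (no interest yet): B = €400.00 − 6·€10.00 = €340.00.
Then at r₁ with €10.00/mo: n₂ = −ln(1 − r₁·B/P)/ln(1+r₁) ≈ 58.40 → 59 more payments.
Total paid = 64·€10.00 + €3.99 = €643.99; interest = €643.99 − €400.00 = €243.99.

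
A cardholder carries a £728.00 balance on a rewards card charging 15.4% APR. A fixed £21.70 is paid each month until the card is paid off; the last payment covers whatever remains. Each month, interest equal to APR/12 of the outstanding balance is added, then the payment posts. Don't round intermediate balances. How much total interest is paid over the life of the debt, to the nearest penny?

Monthly rate r = 15.4%/12 = 1.28333% = 0.0128333.
Payoff takes n = ⌈−ln(1 − rB₀/P)/ln(1+r)⌉ = ⌈44.156⌉ = 45 payments; the last is £3.40.
Total paid = 44·£21.70 + £3.40 = £958.20.
Total interest = total paid − principal = £958.20 − £728.00 = £230.20.

£230.20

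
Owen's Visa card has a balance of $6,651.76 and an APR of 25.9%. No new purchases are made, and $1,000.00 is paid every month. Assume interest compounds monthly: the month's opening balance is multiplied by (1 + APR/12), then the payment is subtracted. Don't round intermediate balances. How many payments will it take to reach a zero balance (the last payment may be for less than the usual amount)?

Monthly rate r = 25.9%/12 = 2.15833% = 0.0215833.
Recurrence: B ← B·(1+r) − $1,000.00.
Month 1: interest $143.57; balance after payment $5,795.33.
Month 2: interest $125.08; balance after payment $4,920.41.
Closed form: n = −ln(1 − rB₀/P)/ln(1+r) = −ln(0.85643)/ln(1.02158) ≈ 7.258, so the balance reaches zero during payment 8.

8 months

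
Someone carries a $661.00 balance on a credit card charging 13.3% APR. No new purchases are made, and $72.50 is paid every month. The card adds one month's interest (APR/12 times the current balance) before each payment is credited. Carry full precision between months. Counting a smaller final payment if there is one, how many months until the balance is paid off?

10 payments

Monthly rate r = 13.3%/12 = 1.10833% = 0.0110833.
Recurrence: B ← B·(1+r) − $72.50.
Month 1: interest $7.33; balance after payment $595.83.
Month 2: interest $6.60; balance after payment $529.93.
Closed form: n = −ln(1 − rB₀/P)/ln(1+r) = −ln(0.89895)/ln(1.01108) ≈ 9.665, so the balance reaches zero during payment 10.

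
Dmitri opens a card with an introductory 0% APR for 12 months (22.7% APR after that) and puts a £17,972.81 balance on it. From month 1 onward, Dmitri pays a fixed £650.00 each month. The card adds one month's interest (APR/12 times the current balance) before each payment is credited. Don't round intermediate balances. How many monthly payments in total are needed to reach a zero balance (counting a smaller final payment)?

Promo months 1–12 at r₀ = 0%/12 = 0; months 13+ at r₁ = 22.7%/12 = 0.0189167.
After month 12 (no interest yet): B = £17,972.81 − 12·£650.00 = £10,172.81.
Then at r₁ with £650.00/mo: n₂ = −ln(1 − r₁·B/P)/ln(1+r₁) ≈ 18.73 → 19 more payments.

31 months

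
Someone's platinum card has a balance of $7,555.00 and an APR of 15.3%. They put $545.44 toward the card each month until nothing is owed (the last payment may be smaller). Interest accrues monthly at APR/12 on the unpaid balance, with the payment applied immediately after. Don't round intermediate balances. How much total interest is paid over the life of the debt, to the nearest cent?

Monthly rate r = 15.3%/12 = 1.275% = 0.01275.
Payoff takes n = ⌈−ln(1 − rB₀/P)/ln(1+r)⌉ = ⌈15.337⌉ = 16 payments; the last is $184.84.
Total paid = 15·$545.44 + $184.84 = $8,366.44.
Total interest = total paid − principal = $8,366.44 − $7,555.00 = $811.44.

$811.44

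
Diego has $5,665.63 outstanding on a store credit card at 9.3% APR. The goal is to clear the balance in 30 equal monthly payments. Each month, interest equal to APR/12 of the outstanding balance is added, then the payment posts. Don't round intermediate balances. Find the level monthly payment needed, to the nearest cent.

Monthly rate r = 9.3%/12 = 0.775% = 0.00775.
Level-payment amortization: P = B₀·r / (1 − (1+r)^(−n)) = 5665.63·0.00775 / (1 − 1.00775^(−30)).
Denominator 1 − (1+r)^(−30) = 0.206739562.
P = 43.9086 / 0.206739562 ≈ 212.39.

$212.39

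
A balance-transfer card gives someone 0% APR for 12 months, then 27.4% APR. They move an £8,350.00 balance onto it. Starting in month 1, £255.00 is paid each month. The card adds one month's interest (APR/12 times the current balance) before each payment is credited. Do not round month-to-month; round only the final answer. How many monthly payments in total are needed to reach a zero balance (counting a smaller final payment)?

41 payments

Promo months 1–12 at r₀ = 0%/12 = 0; months 13+ at r₁ = 27.4%/12 = 0.0228333.
After month 12 (no interest yet): B = £8,350.00 − 12·£255.00 = £5,290.00.
Then at r₁ with £255.00/mo: n₂ = −ln(1 − r₁·B/P)/ln(1+r₁) ≈ 28.43 → 29 more payments.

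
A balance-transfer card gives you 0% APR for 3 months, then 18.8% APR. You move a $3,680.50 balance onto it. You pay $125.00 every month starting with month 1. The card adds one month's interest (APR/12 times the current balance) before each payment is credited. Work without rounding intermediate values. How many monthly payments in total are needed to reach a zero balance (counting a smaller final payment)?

38 months

Promo months 1–3 at r₀ = 0%/12 = 0; months 4+ at r₁ = 18.8%/12 = 0.0156667.
After month 3 (no interest yet): B = $3,680.50 − 3·$125.00 = $3,305.50.
Then at r₁ with $125.00/mo: n₂ = −ln(1 − r₁·B/P)/ln(1+r₁) ≈ 34.41 → 35 more payments.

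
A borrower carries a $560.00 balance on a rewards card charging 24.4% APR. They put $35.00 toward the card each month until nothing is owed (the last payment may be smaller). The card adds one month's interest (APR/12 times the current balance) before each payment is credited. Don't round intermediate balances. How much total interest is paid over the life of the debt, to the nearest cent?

$124.35

Monthly rate r = 24.4%/12 = 2.03333% = 0.0203333.
Payoff takes n = ⌈−ln(1 − rB₀/P)/ln(1+r)⌉ = ⌈19.550⌉ = 20 payments; the last is $19.35.
Total paid = 19·$35.00 + $19.35 = $684.35.
Total interest = total paid − principal = $684.35 − $560.00 = $124.35.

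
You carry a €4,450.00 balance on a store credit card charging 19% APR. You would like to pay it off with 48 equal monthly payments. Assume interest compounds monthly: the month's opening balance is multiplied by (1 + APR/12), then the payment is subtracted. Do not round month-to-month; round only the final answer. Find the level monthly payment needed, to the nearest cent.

Monthly rate r = 19%/12 = 1.58333% = 0.0158333.
Level-payment amortization: P = B₀·r / (1 − (1+r)^(−n)) = 4450.00·0.0158333 / (1 − 1.01583^(−48)).
Denominator 1 − (1+r)^(−48) = 0.529540827.
P = 70.4583 / 0.529540827 ≈ 133.06.

€133.06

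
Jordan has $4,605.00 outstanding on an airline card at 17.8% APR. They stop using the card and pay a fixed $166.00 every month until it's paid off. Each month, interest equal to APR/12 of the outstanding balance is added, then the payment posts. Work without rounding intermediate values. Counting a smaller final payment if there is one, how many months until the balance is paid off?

37 payments

Monthly rate r = 17.8%/12 = 1.48333% = 0.0148333.
Recurrence: B ← B·(1+r) − $166.00.
Month 1: interest $68.31; balance after payment $4,507.31.
Month 2: interest $66.86; balance after payment $4,408.17.
Closed form: n = −ln(1 − rB₀/P)/ln(1+r) = −ln(0.58851)/ln(1.01483) ≈ 36.006, so the balance reaches zero during payment 37.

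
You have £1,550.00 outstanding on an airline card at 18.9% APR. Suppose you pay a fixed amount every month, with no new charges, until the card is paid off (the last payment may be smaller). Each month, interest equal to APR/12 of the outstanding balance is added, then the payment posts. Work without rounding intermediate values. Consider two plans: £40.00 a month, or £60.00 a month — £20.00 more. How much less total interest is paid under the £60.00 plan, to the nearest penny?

Monthly rate r = 18.9%/12 = 1.575% = 0.01575.
At £40.00/mo: n = ⌈−ln(1 − rB₀/P)/ln(1+r)⌉ = 61 payments (last £12.29); total interest = total paid − £1,550.00 = £862.29.
At £60.00/mo: 34 payments (last £25.65); total interest £455.65.
Interest saved = £862.29 − £455.65 = £406.64.

£406.64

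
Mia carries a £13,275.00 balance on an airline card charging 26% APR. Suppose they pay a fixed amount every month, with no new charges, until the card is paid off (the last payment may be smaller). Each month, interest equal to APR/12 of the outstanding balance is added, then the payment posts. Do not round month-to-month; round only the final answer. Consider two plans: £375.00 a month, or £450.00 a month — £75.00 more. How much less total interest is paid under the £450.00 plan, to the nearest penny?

£4,084.11

Monthly rate r = 26%/12 = 2.16667% = 0.0216667.
At £375.00/mo: n = ⌈−ln(1 − rB₀/P)/ln(1+r)⌉ = 68 payments (last £359.72); total interest = total paid − £13,275.00 = £12,209.72.
At £450.00/mo: 48 payments (last £250.61); total interest £8,125.61.
Interest saved = £12,209.72 − £8,125.61 = £4,084.11.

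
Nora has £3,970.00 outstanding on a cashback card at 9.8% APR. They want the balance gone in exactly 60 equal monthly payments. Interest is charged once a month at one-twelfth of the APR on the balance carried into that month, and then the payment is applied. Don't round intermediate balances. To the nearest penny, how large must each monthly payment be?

£83.96

Monthly rate r = 9.8%/12 = 0.816667% = 0.00816667.
Level-payment amortization: P = B₀·r / (1 − (1+r)^(−n)) = 3970.00·0.00816667 / (1 − 1.00817^(−60)).
Denominator 1 − (1+r)^(−60) = 0.386153262.
P = 32.4217 / 0.386153262 ≈ 83.96.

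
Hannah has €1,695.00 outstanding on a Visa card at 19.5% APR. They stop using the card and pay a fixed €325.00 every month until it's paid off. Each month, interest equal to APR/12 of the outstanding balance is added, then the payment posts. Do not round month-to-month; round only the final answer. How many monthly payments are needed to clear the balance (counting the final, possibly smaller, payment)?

Monthly rate r = 19.5%/12 = 1.625% = 0.01625.
Recurrence: B ← B·(1+r) − €325.00.
Month 1: interest €27.54; balance after payment €1,397.54.
Month 2: interest €22.71; balance after payment €1,095.25.
Month 3: interest €17.80; balance after payment €788.05.
Month 4: interest €12.81; balance after payment €475.86.
Month 5: interest €7.73; balance after payment €158.59.
Month 6: interest €2.58; balance after payment €0.00.

6 payments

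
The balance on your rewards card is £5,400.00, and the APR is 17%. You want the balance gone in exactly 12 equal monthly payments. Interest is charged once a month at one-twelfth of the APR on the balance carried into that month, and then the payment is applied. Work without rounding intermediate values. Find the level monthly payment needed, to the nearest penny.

Monthly rate r = 17%/12 = 1.41667% = 0.0141667.
Level-payment amortization: P = B₀·r / (1 − (1+r)^(−n)) = 5400.00·0.0141667 / (1 − 1.01417^(−12)).
Denominator 1 − (1+r)^(−12) = 0.155328164.
P = 76.5 / 0.155328164 ≈ 492.51.

£492.51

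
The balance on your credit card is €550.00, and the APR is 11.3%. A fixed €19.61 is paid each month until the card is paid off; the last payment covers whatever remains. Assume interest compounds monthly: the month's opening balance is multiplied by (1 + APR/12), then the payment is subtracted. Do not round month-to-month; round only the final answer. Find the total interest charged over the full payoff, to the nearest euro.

€92

Monthly rate r = 11.3%/12 = 0.941667% = 0.00941667.
Payoff takes n = ⌈−ln(1 − rB₀/P)/ln(1+r)⌉ = ⌈32.720⌉ = 33 payments; the last is €14.14.
Total paid = 32·€19.61 + €14.14 = €641.66.
Total interest = total paid − principal = €641.66 − €550.00 = €91.66.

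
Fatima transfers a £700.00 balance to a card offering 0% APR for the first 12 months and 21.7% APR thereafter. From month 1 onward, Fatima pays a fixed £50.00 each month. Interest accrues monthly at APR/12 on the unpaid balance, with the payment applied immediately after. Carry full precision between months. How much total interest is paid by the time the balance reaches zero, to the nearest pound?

£3

Promo months 1–12 at r₀ = 0%/12 = 0; months 13+ at r₁ = 21.7%/12 = 0.0180833.
After month 12 (no interest yet): B = £700.00 − 12·£50.00 = £100.00.
Then at r₁ with £50.00/mo: n₂ = −ln(1 − r₁·B/P)/ln(1+r₁) ≈ 2.06 → 3 more payments.
Total paid = 14·£50.00 + £2.79 = £702.79; interest = £702.79 − £700.00 = £2.79.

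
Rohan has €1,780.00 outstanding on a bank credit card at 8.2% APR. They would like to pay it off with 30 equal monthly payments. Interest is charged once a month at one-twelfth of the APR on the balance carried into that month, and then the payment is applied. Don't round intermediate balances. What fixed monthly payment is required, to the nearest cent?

Monthly rate r = 8.2%/12 = 0.683333% = 0.00683333.
Level-payment amortization: P = B₀·r / (1 − (1+r)^(−n)) = 1780.00·0.00683333 / (1 − 1.00683^(−30)).
Denominator 1 − (1+r)^(−30) = 0.184784479.
P = 12.1633 / 0.184784479 ≈ 65.82.

€65.82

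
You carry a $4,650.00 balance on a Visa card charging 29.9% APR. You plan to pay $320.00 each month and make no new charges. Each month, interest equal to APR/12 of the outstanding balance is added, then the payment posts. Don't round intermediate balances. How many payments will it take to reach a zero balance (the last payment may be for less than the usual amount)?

Monthly rate r = 29.9%/12 = 2.49167% = 0.0249167.
Recurrence: B ← B·(1+r) − $320.00.
Month 1: interest $115.86; balance after payment $4,445.86.
Month 2: interest $110.78; balance after payment $4,236.64.
Closed form: n = −ln(1 − rB₀/P)/ln(1+r) = −ln(0.63793)/ln(1.02492) ≈ 18.265, so the balance reaches zero during payment 19.

19 payments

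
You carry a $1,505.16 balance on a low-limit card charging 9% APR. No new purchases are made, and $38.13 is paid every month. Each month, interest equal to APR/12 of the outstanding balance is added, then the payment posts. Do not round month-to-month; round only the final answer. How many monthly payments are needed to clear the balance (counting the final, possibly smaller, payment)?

Monthly rate r = 9%/12 = 0.75% = 0.0075.
Recurrence: B ← B·(1+r) − $38.13.
Month 1: interest $11.29; balance after payment $1,478.32.
Month 2: interest $11.09; balance after payment $1,451.28.
Closed form: n = −ln(1 − rB₀/P)/ln(1+r) = −ln(0.70394)/ln(1.0075) ≈ 46.983, so the balance reaches zero during payment 47.

47 payments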